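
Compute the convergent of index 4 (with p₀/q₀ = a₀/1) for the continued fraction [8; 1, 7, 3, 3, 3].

Using pₖ = aₖpₖ₋₁ + pₖ₋₂, qₖ = aₖqₖ₋₁ + qₖ₋₂ (with p₋₁=1, p₋₂=0, q₋₁=0, q₋₂=1):
  k=0: a=8, p=8, q=1
  k=1: a=1, p=9, q=1
  k=2: a=7, p=71, q=8
  k=3: a=3, p=222, q=25
  k=4: a=3, p=737, q=83

737/83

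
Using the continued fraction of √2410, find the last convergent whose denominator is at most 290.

5351/109

√2410 = [49; 10, 1, 8, 1, 10, 98, …] (period length 6).
Convergents:
  p_0/q_0 = 49/1
  p_1/q_1 = 491/10
  p_2/q_2 = 540/11
  p_3/q_3 = 4811/98
  p_4/q_4 = 5351/109
  p_5/q_5 = 58321/1188
q_4 = 109 ≤ 290 < 1188 = q_5, so the answer is 5351/109.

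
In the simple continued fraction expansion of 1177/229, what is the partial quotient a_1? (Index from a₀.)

7

1177 = 5·229 + 32   →  a_0 = 5
229 = 7·32 + 5   →  a_1 = 7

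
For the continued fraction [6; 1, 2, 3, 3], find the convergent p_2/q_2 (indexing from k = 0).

Using pₖ = aₖpₖ₋₁ + pₖ₋₂, qₖ = aₖqₖ₋₁ + qₖ₋₂ (with p₋₁=1, p₋₂=0, q₋₁=0, q₋₂=1):
  k=0: a=6, p=6, q=1
  k=1: a=1, p=7, q=1
  k=2: a=2, p=20, q=3

20/3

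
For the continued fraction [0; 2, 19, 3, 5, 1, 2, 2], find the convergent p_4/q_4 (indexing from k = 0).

309/634

Using pₖ = aₖpₖ₋₁ + pₖ₋₂, qₖ = aₖqₖ₋₁ + qₖ₋₂ (with p₋₁=1, p₋₂=0, q₋₁=0, q₋₂=1):
  k=0: a=0, p=0, q=1
  k=1: a=2, p=1, q=2
  k=2: a=19, p=19, q=39
  k=3: a=3, p=58, q=119
  k=4: a=5, p=309, q=634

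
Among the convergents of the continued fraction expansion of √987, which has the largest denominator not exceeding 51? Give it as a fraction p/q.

377/12

√987 = [31; 2, 2, 2, 62, …] (period length 4).
Convergents:
  p_0/q_0 = 31/1
  p_1/q_1 = 63/2
  p_2/q_2 = 157/5
  p_3/q_3 = 377/12
  p_4/q_4 = 23531/749
q_3 = 12 ≤ 51 < 749 = q_4, so the answer is 377/12.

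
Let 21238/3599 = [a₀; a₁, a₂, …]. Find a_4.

7

21238 = 5·3599 + 3243   →  a_0 = 5
3599 = 1·3243 + 356   →  a_1 = 1
3243 = 9·356 + 39   →  a_2 = 9
356 = 9·39 + 5   →  a_3 = 9
39 = 7·5 + 4   →  a_4 = 7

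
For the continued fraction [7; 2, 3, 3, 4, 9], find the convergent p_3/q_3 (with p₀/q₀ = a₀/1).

171/23

Using pₖ = aₖpₖ₋₁ + pₖ₋₂, qₖ = aₖqₖ₋₁ + qₖ₋₂ (with p₋₁=1, p₋₂=0, q₋₁=0, q₋₂=1):
  k=0: a=7, p=7, q=1
  k=1: a=2, p=15, q=2
  k=2: a=3, p=52, q=7
  k=3: a=3, p=171, q=23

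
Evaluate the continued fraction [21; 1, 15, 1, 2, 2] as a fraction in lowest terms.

2567/117

Fold from the inside: start with 2/1.
  2 + 1/2 = 5/2
  1 + 2/5 = 7/5
  15 + 5/7 = 110/7
  1 + 7/110 = 117/110
  21 + 110/117 = 2567/117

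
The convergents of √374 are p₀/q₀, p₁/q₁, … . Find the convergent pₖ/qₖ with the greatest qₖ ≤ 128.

√374 = [19; 2, 1, 18, 1, 2, 38, …] (period length 6).
Convergents:
  p_0/q_0 = 19/1
  p_1/q_1 = 39/2
  p_2/q_2 = 58/3
  p_3/q_3 = 1083/56
  p_4/q_4 = 1141/59
  p_5/q_5 = 3365/174
q_4 = 59 ≤ 128 < 174 = q_5, so the answer is 1141/59.

1141/59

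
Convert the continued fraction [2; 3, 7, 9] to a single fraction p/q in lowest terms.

466/201

Fold from the inside: start with 9/1.
  7 + 1/9 = 64/9
  3 + 9/64 = 201/64
  2 + 64/201 = 466/201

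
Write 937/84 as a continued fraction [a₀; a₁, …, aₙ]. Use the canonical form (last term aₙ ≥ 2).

937 = 11×84 + 13
84 = 6×13 + 6
13 = 2×6 + 1
6 = 6×1 + 0  (stop)
So 937/84 = [11; 6, 2, 6].

[11; 6, 2, 6]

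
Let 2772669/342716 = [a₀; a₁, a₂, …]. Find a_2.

2772669 = 8·342716 + 30941   →  a_0 = 8
342716 = 11·30941 + 2365   →  a_1 = 11
30941 = 13·2365 + 196   →  a_2 = 13

13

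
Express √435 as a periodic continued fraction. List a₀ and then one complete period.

[20; 1, 5, 1, 40]

a₀ = ⌊√435⌋ = 20.
With m₀=0, d₀=1 and mₖ₊₁ = dₖaₖ − mₖ, dₖ₊₁ = (n − mₖ₊₁²)/dₖ, aₖ₊₁ = ⌊(a₀+mₖ₊₁)/dₖ₊₁⌋:
  k=1: m=20, d=35, a=1
  k=2: m=15, d=6, a=5
  k=3: m=15, d=35, a=1
  k=4: m=20, d=1, a=40
d=1 and a=2a₀=40 at k=4, so the next step gives (m, d) = (20, 35) again — its k=1 value — and the period has length 4.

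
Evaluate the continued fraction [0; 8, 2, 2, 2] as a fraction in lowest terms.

12/101

Fold from the inside: start with 2/1.
  2 + 1/2 = 5/2
  2 + 2/5 = 12/5
  8 + 5/12 = 101/12
  0 + 12/101 = 12/101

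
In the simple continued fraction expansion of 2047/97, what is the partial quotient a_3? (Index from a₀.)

2047 = 21·97 + 10   →  a_0 = 21
97 = 9·10 + 7   →  a_1 = 9
10 = 1·7 + 3   →  a_2 = 1
7 = 2·3 + 1   →  a_3 = 2

2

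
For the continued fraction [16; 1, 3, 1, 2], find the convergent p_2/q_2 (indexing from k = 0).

67/4

Using pₖ = aₖpₖ₋₁ + pₖ₋₂, qₖ = aₖqₖ₋₁ + qₖ₋₂ (with p₋₁=1, p₋₂=0, q₋₁=0, q₋₂=1):
  k=0: a=16, p=16, q=1
  k=1: a=1, p=17, q=1
  k=2: a=3, p=67, q=4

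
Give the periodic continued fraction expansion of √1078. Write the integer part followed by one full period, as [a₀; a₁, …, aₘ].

a₀ = ⌊√1078⌋ = 32.
With m₀=0, d₀=1 and mₖ₊₁ = dₖaₖ − mₖ, dₖ₊₁ = (n − mₖ₊₁²)/dₖ, aₖ₊₁ = ⌊(a₀+mₖ₊₁)/dₖ₊₁⌋:
  k=1: m=32, d=54, a=1
  k=2: m=22, d=11, a=4
  k=3: m=22, d=54, a=1
  k=4: m=32, d=1, a=64
d=1 and a=2a₀=64 at k=4, so the next step gives (m, d) = (32, 54) again — its k=1 value — and the period has length 4.

[32; 1, 4, 1, 64]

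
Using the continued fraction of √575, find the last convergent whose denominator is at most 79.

√575 = [23; 1, 46, …] (period length 2).
Convergents:
  p_0/q_0 = 23/1
  p_1/q_1 = 24/1
  p_2/q_2 = 1127/47
  p_3/q_3 = 1151/48
  p_4/q_4 = 54073/2255
q_3 = 48 ≤ 79 < 2255 = q_4, so the answer is 1151/48.

1151/48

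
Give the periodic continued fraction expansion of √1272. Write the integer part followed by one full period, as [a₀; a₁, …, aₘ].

[35; 1, 1, 1, 70]

a₀ = ⌊√1272⌋ = 35.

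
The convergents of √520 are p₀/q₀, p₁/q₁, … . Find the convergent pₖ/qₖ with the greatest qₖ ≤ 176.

1277/56

√520 = [22; 1, 4, 11, 4, 1, 44, …] (period length 6).
Convergents:
  p_0/q_0 = 22/1
  p_1/q_1 = 23/1
  p_2/q_2 = 114/5
  p_3/q_3 = 1277/56
  p_4/q_4 = 5222/229
q_3 = 56 ≤ 176 < 229 = q_4, so the answer is 1277/56.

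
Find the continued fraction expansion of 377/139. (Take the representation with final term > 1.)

377 = 2·139 + 99
139 = 1·99 + 40
99 = 2·40 + 19
40 = 2·19 + 2
19 = 9·2 + 1
2 = 2·1 + 0  (stop)
So 377/139 = [2; 1, 2, 2, 9, 2].

[2; 1, 2, 2, 9, 2]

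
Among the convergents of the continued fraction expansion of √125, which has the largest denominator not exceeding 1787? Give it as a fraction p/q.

15127/1353

√125 = [11; 5, 1, 1, 5, 22, …] (period length 5).
Convergents:
  p_0/q_0 = 11/1
  p_1/q_1 = 56/5
  p_2/q_2 = 67/6
  p_3/q_3 = 123/11
  p_4/q_4 = 682/61
  p_5/q_5 = 15127/1353
  p_6/q_6 = 76317/6826
q_5 = 1353 ≤ 1787 < 6826 = q_6, so the answer is 15127/1353.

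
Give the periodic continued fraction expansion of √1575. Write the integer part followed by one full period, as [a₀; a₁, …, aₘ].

[39; 1, 2, 5, 2, 1, 78]

a₀ = ⌊√1575⌋ = 39.
With m₀=0, d₀=1 and mₖ₊₁ = dₖaₖ − mₖ, dₖ₊₁ = (n − mₖ₊₁²)/dₖ, aₖ₊₁ = ⌊(a₀+mₖ₊₁)/dₖ₊₁⌋:
  k=1: m=39, d=54, a=1
  k=2: m=15, d=25, a=2
  k=3: m=35, d=14, a=5
  k=4: m=35, d=25, a=2
  k=5: m=15, d=54, a=1
  k=6: m=39, d=1, a=78
d=1 and a=2a₀=78 at k=6, so the next step gives (m, d) = (39, 54) again — its k=1 value — and the period has length 6.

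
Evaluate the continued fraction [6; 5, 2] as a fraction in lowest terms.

68/11

Fold from the inside: start with 2/1.
  5 + 1/2 = 11/2
  6 + 2/11 = 68/11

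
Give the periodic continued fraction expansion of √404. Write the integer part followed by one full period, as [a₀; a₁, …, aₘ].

a₀ = ⌊√404⌋ = 20.
With m₀=0, d₀=1 and mₖ₊₁ = dₖaₖ − mₖ, dₖ₊₁ = (n − mₖ₊₁²)/dₖ, aₖ₊₁ = ⌊(a₀+mₖ₊₁)/dₖ₊₁⌋:
  k=1: m=20, d=4, a=10
  k=2: m=20, d=1, a=40
d=1 and a=2a₀=40 at k=2, so the next step gives (m, d) = (20, 4) again — its k=1 value — and the period has length 2.

[20; 10, 40]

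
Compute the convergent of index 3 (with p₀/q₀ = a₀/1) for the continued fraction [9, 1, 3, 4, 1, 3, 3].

166/17

Using pₖ = aₖpₖ₋₁ + pₖ₋₂, qₖ = aₖqₖ₋₁ + qₖ₋₂ (with p₋₁=1, p₋₂=0, q₋₁=0, q₋₂=1):
  k=0: a=9, p=9, q=1
  k=1: a=1, p=10, q=1
  k=2: a=3, p=39, q=4
  k=3: a=4, p=166, q=17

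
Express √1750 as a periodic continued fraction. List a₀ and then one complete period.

a₀ = ⌊√1750⌋ = 41.
With m₀=0, d₀=1 and mₖ₊₁ = dₖaₖ − mₖ, dₖ₊₁ = (n − mₖ₊₁²)/dₖ, aₖ₊₁ = ⌊(a₀+mₖ₊₁)/dₖ₊₁⌋:
  k=1: m=41, d=69, a=1
  k=2: m=28, d=14, a=4
  k=3: m=28, d=69, a=1
  k=4: m=41, d=1, a=82
d=1 and a=2a₀=82 at k=4, so the next step gives (m, d) = (41, 69) again — its k=1 value — and the period has length 4.

[41; 1, 4, 1, 82]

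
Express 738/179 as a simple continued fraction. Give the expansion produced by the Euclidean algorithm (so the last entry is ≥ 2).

738 = 4×179 + 22
179 = 8×22 + 3
22 = 7×3 + 1
3 = 3×1 + 0  (stop)
So 738/179 = [4; 8, 7, 3].

[4; 8, 7, 3]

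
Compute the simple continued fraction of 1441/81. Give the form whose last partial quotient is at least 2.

1441 = 17×81 + 64
81 = 1×64 + 17
64 = 3×17 + 13
17 = 1×13 + 4
13 = 3×4 + 1
4 = 4×1 + 0  (stop)
So 1441/81 = [17; 1, 3, 1, 3, 4].

[17; 1, 3, 1, 3, 4]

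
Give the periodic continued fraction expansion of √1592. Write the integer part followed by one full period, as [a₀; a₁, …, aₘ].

[39; 1, 8, 1, 78]

a₀ = ⌊√1592⌋ = 39.
With m₀=0, d₀=1 and mₖ₊₁ = dₖaₖ − mₖ, dₖ₊₁ = (n − mₖ₊₁²)/dₖ, aₖ₊₁ = ⌊(a₀+mₖ₊₁)/dₖ₊₁⌋:
  k=1: m=39, d=71, a=1
  k=2: m=32, d=8, a=8
  k=3: m=32, d=71, a=1
  k=4: m=39, d=1, a=78
d=1 and a=2a₀=78 at k=4, so the next step gives (m, d) = (39, 71) again — its k=1 value — and the period has length 4.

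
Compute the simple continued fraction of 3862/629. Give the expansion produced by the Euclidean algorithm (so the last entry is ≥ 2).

[6; 7, 6, 1, 3, 3]

3862 = 6*629 + 88
629 = 7*88 + 13
88 = 6*13 + 10
13 = 1*10 + 3
10 = 3*3 + 1
3 = 3*1 + 0  (stop)
So 3862/629 = [6; 7, 6, 1, 3, 3].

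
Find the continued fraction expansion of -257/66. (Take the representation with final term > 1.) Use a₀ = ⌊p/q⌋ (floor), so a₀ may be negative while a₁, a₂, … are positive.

[-4; 9, 2, 3]

-257 = -4·66 + 7
66 = 9·7 + 3
7 = 2·3 + 1
3 = 3·1 + 0  (stop)
So -257/66 = [-4; 9, 2, 3].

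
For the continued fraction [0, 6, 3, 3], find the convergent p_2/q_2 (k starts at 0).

3/19

Using pₖ = aₖpₖ₋₁ + pₖ₋₂, qₖ = aₖqₖ₋₁ + qₖ₋₂ (with p₋₁=1, p₋₂=0, q₋₁=0, q₋₂=1):
  k=0: a=0, p=0, q=1
  k=1: a=6, p=1, q=6
  k=2: a=3, p=3, q=19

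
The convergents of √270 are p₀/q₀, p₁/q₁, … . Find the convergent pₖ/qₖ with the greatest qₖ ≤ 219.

2284/139

√270 = [16; 2, 3, 6, 3, 2, 32, …] (period length 6).
Convergents:
  p_0/q_0 = 16/1
  p_1/q_1 = 33/2
  p_2/q_2 = 115/7
  p_3/q_3 = 723/44
  p_4/q_4 = 2284/139
  p_5/q_5 = 5291/322
q_4 = 139 ≤ 219 < 322 = q_5, so the answer is 2284/139.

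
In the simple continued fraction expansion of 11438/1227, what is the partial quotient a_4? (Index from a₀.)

2

11438 = 9·1227 + 395   →  a_0 = 9
1227 = 3·395 + 42   →  a_1 = 3
395 = 9·42 + 17   →  a_2 = 9
42 = 2·17 + 8   →  a_3 = 2
17 = 2·8 + 1   →  a_4 = 2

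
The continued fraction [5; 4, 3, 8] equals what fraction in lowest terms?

Using pₖ = aₖpₖ₋₁ + pₖ₋₂ and qₖ = aₖqₖ₋₁ + qₖ₋₂:
  k=0: a=5, p=5, q=1
  k=1: a=4, p=21, q=4
  k=2: a=3, p=68, q=13
  k=3: a=8, p=565, q=108

565/108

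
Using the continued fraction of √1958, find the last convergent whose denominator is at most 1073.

15620/353

√1958 = [44; 4, 88, …] (period length 2).
Convergents:
  p_0/q_0 = 44/1
  p_1/q_1 = 177/4
  p_2/q_2 = 15620/353
  p_3/q_3 = 62657/1416
q_2 = 353 ≤ 1073 < 1416 = q_3, so the answer is 15620/353.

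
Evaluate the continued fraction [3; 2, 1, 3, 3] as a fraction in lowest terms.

121/36

Fold from the inside: start with 3/1.
  3 + 1/3 = 10/3
  1 + 3/10 = 13/10
  2 + 10/13 = 36/13
  3 + 13/36 = 121/36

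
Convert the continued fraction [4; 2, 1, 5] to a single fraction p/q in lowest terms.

Fold from the inside: start with 5/1.
  1 + 1/5 = 6/5
  2 + 5/6 = 17/6
  4 + 6/17 = 74/17

74/17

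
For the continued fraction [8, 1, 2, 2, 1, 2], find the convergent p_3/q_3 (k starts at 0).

Using pₖ = aₖpₖ₋₁ + pₖ₋₂, qₖ = aₖqₖ₋₁ + qₖ₋₂ (with p₋₁=1, p₋₂=0, q₋₁=0, q₋₂=1):
  k=0: a=8, p=8, q=1
  k=1: a=1, p=9, q=1
  k=2: a=2, p=26, q=3
  k=3: a=2, p=61, q=7

61/7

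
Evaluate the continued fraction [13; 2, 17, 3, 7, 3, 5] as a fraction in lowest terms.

Using pₖ = aₖpₖ₋₁ + pₖ₋₂ and qₖ = aₖqₖ₋₁ + qₖ₋₂:
  k=0: a=13, p=13, q=1
  k=1: a=2, p=27, q=2
  k=2: a=17, p=472, q=35
  k=3: a=3, p=1443, q=107
  k=4: a=7, p=10573, q=784
  k=5: a=3, p=33162, q=2459
  k=6: a=5, p=176383, q=13079

176383/13079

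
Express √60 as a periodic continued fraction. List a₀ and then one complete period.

a₀ = ⌊√60⌋ = 7.
With m₀=0, d₀=1 and mₖ₊₁ = dₖaₖ − mₖ, dₖ₊₁ = (n − mₖ₊₁²)/dₖ, aₖ₊₁ = ⌊(a₀+mₖ₊₁)/dₖ₊₁⌋:
  k=1: m=7, d=11, a=1
  k=2: m=4, d=4, a=2
  k=3: m=4, d=11, a=1
  k=4: m=7, d=1, a=14
d=1 and a=2a₀=14 at k=4, so the next step gives (m, d) = (7, 11) again — its k=1 value — and the period has length 4.

[7; 1, 2, 1, 14]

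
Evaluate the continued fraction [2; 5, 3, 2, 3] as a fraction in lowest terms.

278/127

Using pₖ = aₖpₖ₋₁ + pₖ₋₂ and qₖ = aₖqₖ₋₁ + qₖ₋₂:
  k=0: a=2, p=2, q=1
  k=1: a=5, p=11, q=5
  k=2: a=3, p=35, q=16
  k=3: a=2, p=81, q=37
  k=4: a=3, p=278, q=127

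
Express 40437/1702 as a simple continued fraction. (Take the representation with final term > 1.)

40437 = 23*1702 + 1291
1702 = 1*1291 + 411
1291 = 3*411 + 58
411 = 7*58 + 5
58 = 11*5 + 3
5 = 1*3 + 2
3 = 1*2 + 1
2 = 2*1 + 0  (stop)
So 40437/1702 = [23; 1, 3, 7, 11, 1, 1, 2].

[23; 1, 3, 7, 11, 1, 1, 2]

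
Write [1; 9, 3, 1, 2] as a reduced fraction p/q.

113/102

Fold from the inside: start with 2/1.
  1 + 1/2 = 3/2
  3 + 2/3 = 11/3
  9 + 3/11 = 102/11
  1 + 11/102 = 113/102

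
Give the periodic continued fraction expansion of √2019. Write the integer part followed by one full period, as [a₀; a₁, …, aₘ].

a₀ = ⌊√2019⌋ = 44.
With m₀=0, d₀=1 and mₖ₊₁ = dₖaₖ − mₖ, dₖ₊₁ = (n − mₖ₊₁²)/dₖ, aₖ₊₁ = ⌊(a₀+mₖ₊₁)/dₖ₊₁⌋:
  k=1: m=44, d=83, a=1
  k=2: m=39, d=6, a=13
  k=3: m=39, d=83, a=1
  k=4: m=44, d=1, a=88
d=1 and a=2a₀=88 at k=4, so the next step gives (m, d) = (44, 83) again — its k=1 value — and the period has length 4.

[44; 1, 13, 1, 88]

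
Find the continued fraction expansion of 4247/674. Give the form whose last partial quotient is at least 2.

[6; 3, 3, 8, 8]

4247 = 6·674 + 203
674 = 3·203 + 65
203 = 3·65 + 8
65 = 8·8 + 1
8 = 8·1 + 0  (stop)
So 4247/674 = [6; 3, 3, 8, 8].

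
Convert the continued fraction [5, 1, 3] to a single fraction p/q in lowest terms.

23/4

Fold from the inside: start with 3/1.
  1 + 1/3 = 4/3
  5 + 3/4 = 23/4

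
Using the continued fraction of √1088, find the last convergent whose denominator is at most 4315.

√1088 = [32; 1, 64, …] (period length 2).
Convergents:
  p_0/q_0 = 32/1
  p_1/q_1 = 33/1
  p_2/q_2 = 2144/65
  p_3/q_3 = 2177/66
  p_4/q_4 = 141472/4289
  p_5/q_5 = 143649/4355
q_4 = 4289 ≤ 4315 < 4355 = q_5, so the answer is 141472/4289.

141472/4289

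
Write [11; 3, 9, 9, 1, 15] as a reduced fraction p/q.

Fold from the inside: start with 15/1.
  1 + 1/15 = 16/15
  9 + 15/16 = 159/16
  9 + 16/159 = 1447/159
  3 + 159/1447 = 4500/1447
  11 + 1447/4500 = 50947/4500

50947/4500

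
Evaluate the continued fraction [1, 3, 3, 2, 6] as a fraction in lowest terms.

193/148

Fold from the inside: start with 6/1.
  2 + 1/6 = 13/6
  3 + 6/13 = 45/13
  3 + 13/45 = 148/45
  1 + 45/148 = 193/148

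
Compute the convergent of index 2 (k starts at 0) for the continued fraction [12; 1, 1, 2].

Using pₖ = aₖpₖ₋₁ + pₖ₋₂, qₖ = aₖqₖ₋₁ + qₖ₋₂ (with p₋₁=1, p₋₂=0, q₋₁=0, q₋₂=1):
  k=0: a=12, p=12, q=1
  k=1: a=1, p=13, q=1
  k=2: a=1, p=25, q=2

25/2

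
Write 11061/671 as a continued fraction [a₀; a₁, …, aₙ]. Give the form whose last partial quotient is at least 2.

[16; 2, 15, 2, 10]

11061 = 16×671 + 325
671 = 2×325 + 21
325 = 15×21 + 10
21 = 2×10 + 1
10 = 10×1 + 0  (stop)
So 11061/671 = [16; 2, 15, 2, 10].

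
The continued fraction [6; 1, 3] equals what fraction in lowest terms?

Using pₖ = aₖpₖ₋₁ + pₖ₋₂ and qₖ = aₖqₖ₋₁ + qₖ₋₂:
  k=0: a=6, p=6, q=1
  k=1: a=1, p=7, q=1
  k=2: a=3, p=27, q=4

27/4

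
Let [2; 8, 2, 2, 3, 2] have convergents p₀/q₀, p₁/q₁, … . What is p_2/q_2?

36/17

Using pₖ = aₖpₖ₋₁ + pₖ₋₂, qₖ = aₖqₖ₋₁ + qₖ₋₂ (with p₋₁=1, p₋₂=0, q₋₁=0, q₋₂=1):
  k=0: a=2, p=2, q=1
  k=1: a=8, p=17, q=8
  k=2: a=2, p=36, q=17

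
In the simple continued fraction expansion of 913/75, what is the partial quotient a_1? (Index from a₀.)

913 = 12·75 + 13   →  a_0 = 12
75 = 5·13 + 10   →  a_1 = 5

5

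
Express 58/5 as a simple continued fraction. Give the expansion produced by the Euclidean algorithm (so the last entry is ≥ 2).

[11; 1, 1, 2]

58 = 11*5 + 3
5 = 1*3 + 2
3 = 1*2 + 1
2 = 2*1 + 0  (stop)
So 58/5 = [11; 1, 1, 2].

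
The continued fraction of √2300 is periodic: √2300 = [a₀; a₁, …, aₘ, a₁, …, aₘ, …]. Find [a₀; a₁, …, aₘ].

[47; 1, 22, 1, 94]

a₀ = ⌊√2300⌋ = 47.
With m₀=0, d₀=1 and mₖ₊₁ = dₖaₖ − mₖ, dₖ₊₁ = (n − mₖ₊₁²)/dₖ, aₖ₊₁ = ⌊(a₀+mₖ₊₁)/dₖ₊₁⌋:
  k=1: m=47, d=91, a=1
  k=2: m=44, d=4, a=22
  k=3: m=44, d=91, a=1
  k=4: m=47, d=1, a=94
d=1 and a=2a₀=94 at k=4, so the next step gives (m, d) = (47, 91) again — its k=1 value — and the period has length 4.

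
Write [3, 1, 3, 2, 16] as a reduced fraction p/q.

559/148

Using pₖ = aₖpₖ₋₁ + pₖ₋₂ and qₖ = aₖqₖ₋₁ + qₖ₋₂:
  k=0: a=3, p=3, q=1
  k=1: a=1, p=4, q=1
  k=2: a=3, p=15, q=4
  k=3: a=2, p=34, q=9
  k=4: a=16, p=559, q=148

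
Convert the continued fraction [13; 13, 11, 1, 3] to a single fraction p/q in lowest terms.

Using pₖ = aₖpₖ₋₁ + pₖ₋₂ and qₖ = aₖqₖ₋₁ + qₖ₋₂:
  k=0: a=13, p=13, q=1
  k=1: a=13, p=170, q=13
  k=2: a=11, p=1883, q=144
  k=3: a=1, p=2053, q=157
  k=4: a=3, p=8042, q=615

8042/615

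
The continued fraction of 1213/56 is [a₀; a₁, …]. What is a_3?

1

1213 = 21·56 + 37   →  a_0 = 21
56 = 1·37 + 19   →  a_1 = 1
37 = 1·19 + 18   →  a_2 = 1
19 = 1·18 + 1   →  a_3 = 1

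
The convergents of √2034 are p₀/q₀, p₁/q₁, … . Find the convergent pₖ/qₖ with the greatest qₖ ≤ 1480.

40635/901

√2034 = [45; 10, 90, …] (period length 2).
Convergents:
  p_0/q_0 = 45/1
  p_1/q_1 = 451/10
  p_2/q_2 = 40635/901
  p_3/q_3 = 406801/9020
q_2 = 901 ≤ 1480 < 9020 = q_3, so the answer is 40635/901.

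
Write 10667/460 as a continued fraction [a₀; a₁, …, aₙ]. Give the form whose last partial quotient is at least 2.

[23; 5, 3, 2, 12]

10667 = 23*460 + 87
460 = 5*87 + 25
87 = 3*25 + 12
25 = 2*12 + 1
12 = 12*1 + 0  (stop)
So 10667/460 = [23; 5, 3, 2, 12].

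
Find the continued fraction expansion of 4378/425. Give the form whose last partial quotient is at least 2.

[10; 3, 3, 8, 5]

4378 = 10*425 + 128
425 = 3*128 + 41
128 = 3*41 + 5
41 = 8*5 + 1
5 = 5*1 + 0  (stop)
So 4378/425 = [10; 3, 3, 8, 5].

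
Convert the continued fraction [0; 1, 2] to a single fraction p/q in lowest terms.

Using pₖ = aₖpₖ₋₁ + pₖ₋₂ and qₖ = aₖqₖ₋₁ + qₖ₋₂:
  k=0: a=0, p=0, q=1
  k=1: a=1, p=1, q=1
  k=2: a=2, p=2, q=3

2/3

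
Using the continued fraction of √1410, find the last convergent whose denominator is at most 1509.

55987/1491

√1410 = [37; 1, 1, 4, 1, 1, 74, …] (period length 6).
Convergents:
  p_0/q_0 = 37/1
  p_1/q_1 = 38/1
  p_2/q_2 = 75/2
  p_3/q_3 = 338/9
  p_4/q_4 = 413/11
  p_5/q_5 = 751/20
  p_6/q_6 = 55987/1491
  p_7/q_7 = 56738/1511
q_6 = 1491 ≤ 1509 < 1511 = q_7, so the answer is 55987/1491.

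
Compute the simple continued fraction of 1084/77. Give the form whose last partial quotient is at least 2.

1084 = 14*77 + 6
77 = 12*6 + 5
6 = 1*5 + 1
5 = 5*1 + 0  (stop)
So 1084/77 = [14; 12, 1, 5].

[14; 12, 1, 5]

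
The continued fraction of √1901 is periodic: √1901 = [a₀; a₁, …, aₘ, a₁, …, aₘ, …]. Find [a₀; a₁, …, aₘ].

a₀ = ⌊√1901⌋ = 43.
With m₀=0, d₀=1 and mₖ₊₁ = dₖaₖ − mₖ, dₖ₊₁ = (n − mₖ₊₁²)/dₖ, aₖ₊₁ = ⌊(a₀+mₖ₊₁)/dₖ₊₁⌋:
  k=1: m=43, d=52, a=1
  k=2: m=9, d=35, a=1
  k=3: m=26, d=35, a=1
  k=4: m=9, d=52, a=1
  k=5: m=43, d=1, a=86
d=1 and a=2a₀=86 at k=5, so the next step gives (m, d) = (43, 52) again — its k=1 value — and the period has length 5.

[43; 1, 1, 1, 1, 86]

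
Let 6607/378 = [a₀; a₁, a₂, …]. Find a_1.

2

6607 = 17·378 + 181   →  a_0 = 17
378 = 2·181 + 16   →  a_1 = 2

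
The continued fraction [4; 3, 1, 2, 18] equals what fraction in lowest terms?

863/202

Using pₖ = aₖpₖ₋₁ + pₖ₋₂ and qₖ = aₖqₖ₋₁ + qₖ₋₂:
  k=0: a=4, p=4, q=1
  k=1: a=3, p=13, q=3
  k=2: a=1, p=17, q=4
  k=3: a=2, p=47, q=11
  k=4: a=18, p=863, q=202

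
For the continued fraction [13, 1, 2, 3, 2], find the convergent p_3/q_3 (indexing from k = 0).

137/10

Using pₖ = aₖpₖ₋₁ + pₖ₋₂, qₖ = aₖqₖ₋₁ + qₖ₋₂ (with p₋₁=1, p₋₂=0, q₋₁=0, q₋₂=1):
  k=0: a=13, p=13, q=1
  k=1: a=1, p=14, q=1
  k=2: a=2, p=41, q=3
  k=3: a=3, p=137, q=10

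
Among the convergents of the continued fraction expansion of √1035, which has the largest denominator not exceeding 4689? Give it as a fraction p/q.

72257/2246

√1035 = [32; 5, 1, 5, 64, …] (period length 4).
Convergents:
  p_0/q_0 = 32/1
  p_1/q_1 = 161/5
  p_2/q_2 = 193/6
  p_3/q_3 = 1126/35
  p_4/q_4 = 72257/2246
  p_5/q_5 = 362411/11265
q_4 = 2246 ≤ 4689 < 11265 = q_5, so the answer is 72257/2246.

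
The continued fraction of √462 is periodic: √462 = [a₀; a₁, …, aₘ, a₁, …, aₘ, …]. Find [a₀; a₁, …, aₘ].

a₀ = ⌊√462⌋ = 21.
With m₀=0, d₀=1 and mₖ₊₁ = dₖaₖ − mₖ, dₖ₊₁ = (n − mₖ₊₁²)/dₖ, aₖ₊₁ = ⌊(a₀+mₖ₊₁)/dₖ₊₁⌋:
  k=1: m=21, d=21, a=2
  k=2: m=21, d=1, a=42
d=1 and a=2a₀=42 at k=2, so the next step gives (m, d) = (21, 21) again — its k=1 value — and the period has length 2.

[21; 2, 42]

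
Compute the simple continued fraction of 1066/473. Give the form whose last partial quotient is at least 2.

[2; 3, 1, 16, 7]

1066 = 2·473 + 120
473 = 3·120 + 113
120 = 1·113 + 7
113 = 16·7 + 1
7 = 7·1 + 0  (stop)
So 1066/473 = [2; 3, 1, 16, 7].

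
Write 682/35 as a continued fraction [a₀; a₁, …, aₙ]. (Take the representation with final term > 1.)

682 = 19·35 + 17
35 = 2·17 + 1
17 = 17·1 + 0  (stop)
So 682/35 = [19; 2, 17].

[19; 2, 17]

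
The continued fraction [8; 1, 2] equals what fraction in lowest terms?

Using pₖ = aₖpₖ₋₁ + pₖ₋₂ and qₖ = aₖqₖ₋₁ + qₖ₋₂:
  k=0: a=8, p=8, q=1
  k=1: a=1, p=9, q=1
  k=2: a=2, p=26, q=3

26/3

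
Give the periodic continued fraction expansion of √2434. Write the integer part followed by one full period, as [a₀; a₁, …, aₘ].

[49; 2, 1, 48, 1, 2, 98]

a₀ = ⌊√2434⌋ = 49.
With m₀=0, d₀=1 and mₖ₊₁ = dₖaₖ − mₖ, dₖ₊₁ = (n − mₖ₊₁²)/dₖ, aₖ₊₁ = ⌊(a₀+mₖ₊₁)/dₖ₊₁⌋:
  k=1: m=49, d=33, a=2
  k=2: m=17, d=65, a=1
  k=3: m=48, d=2, a=48
  k=4: m=48, d=65, a=1
  k=5: m=17, d=33, a=2
  k=6: m=49, d=1, a=98
d=1 and a=2a₀=98 at k=6, so the next step gives (m, d) = (49, 33) again — its k=1 value — and the period has length 6.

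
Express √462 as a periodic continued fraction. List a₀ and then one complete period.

[21; 2, 42]

a₀ = ⌊√462⌋ = 21.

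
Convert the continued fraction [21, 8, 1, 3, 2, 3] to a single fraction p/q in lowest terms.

5743/272

Fold from the inside: start with 3/1.
  2 + 1/3 = 7/3
  3 + 3/7 = 24/7
  1 + 7/24 = 31/24
  8 + 24/31 = 272/31
  21 + 31/272 = 5743/272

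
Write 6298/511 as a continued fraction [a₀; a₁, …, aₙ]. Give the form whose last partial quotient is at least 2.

6298 = 12·511 + 166
511 = 3·166 + 13
166 = 12·13 + 10
13 = 1·10 + 3
10 = 3·3 + 1
3 = 3·1 + 0  (stop)
So 6298/511 = [12; 3, 12, 1, 3, 3].

[12; 3, 12, 1, 3, 3]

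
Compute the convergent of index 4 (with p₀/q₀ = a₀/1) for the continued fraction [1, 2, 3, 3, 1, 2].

43/30

Using pₖ = aₖpₖ₋₁ + pₖ₋₂, qₖ = aₖqₖ₋₁ + qₖ₋₂ (with p₋₁=1, p₋₂=0, q₋₁=0, q₋₂=1):
  k=0: a=1, p=1, q=1
  k=1: a=2, p=3, q=2
  k=2: a=3, p=10, q=7
  k=3: a=3, p=33, q=23
  k=4: a=1, p=43, q=30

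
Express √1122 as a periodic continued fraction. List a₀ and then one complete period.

[33; 2, 66]

a₀ = ⌊√1122⌋ = 33.
With m₀=0, d₀=1 and mₖ₊₁ = dₖaₖ − mₖ, dₖ₊₁ = (n − mₖ₊₁²)/dₖ, aₖ₊₁ = ⌊(a₀+mₖ₊₁)/dₖ₊₁⌋:
  k=1: m=33, d=33, a=2
  k=2: m=33, d=1, a=66
d=1 and a=2a₀=66 at k=2, so the next step gives (m, d) = (33, 33) again — its k=1 value — and the period has length 2.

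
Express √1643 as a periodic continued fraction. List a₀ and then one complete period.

[40; 1, 1, 6, 1, 6, 1, 1, 80]

a₀ = ⌊√1643⌋ = 40.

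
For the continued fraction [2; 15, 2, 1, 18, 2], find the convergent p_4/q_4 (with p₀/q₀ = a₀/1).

1774/859

Using pₖ = aₖpₖ₋₁ + pₖ₋₂, qₖ = aₖqₖ₋₁ + qₖ₋₂ (with p₋₁=1, p₋₂=0, q₋₁=0, q₋₂=1):
  k=0: a=2, p=2, q=1
  k=1: a=15, p=31, q=15
  k=2: a=2, p=64, q=31
  k=3: a=1, p=95, q=46
  k=4: a=18, p=1774, q=859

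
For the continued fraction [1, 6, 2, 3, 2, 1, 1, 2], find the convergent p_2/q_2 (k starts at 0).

15/13

Using pₖ = aₖpₖ₋₁ + pₖ₋₂, qₖ = aₖqₖ₋₁ + qₖ₋₂ (with p₋₁=1, p₋₂=0, q₋₁=0, q₋₂=1):
  k=0: a=1, p=1, q=1
  k=1: a=6, p=7, q=6
  k=2: a=2, p=15, q=13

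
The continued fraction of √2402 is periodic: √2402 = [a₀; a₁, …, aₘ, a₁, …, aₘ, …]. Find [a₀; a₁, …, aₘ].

a₀ = ⌊√2402⌋ = 49.
With m₀=0, d₀=1 and mₖ₊₁ = dₖaₖ − mₖ, dₖ₊₁ = (n − mₖ₊₁²)/dₖ, aₖ₊₁ = ⌊(a₀+mₖ₊₁)/dₖ₊₁⌋:
  k=1: m=49, d=1, a=98
d=1 and a=2a₀=98 at k=1, so the next step gives (m, d) = (49, 1) again — its k=1 value — and the period has length 1.

[49; 98]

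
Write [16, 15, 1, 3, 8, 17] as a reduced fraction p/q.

Fold from the inside: start with 17/1.
  8 + 1/17 = 137/17
  3 + 17/137 = 428/137
  1 + 137/428 = 565/428
  15 + 428/565 = 8903/565
  16 + 565/8903 = 143013/8903

143013/8903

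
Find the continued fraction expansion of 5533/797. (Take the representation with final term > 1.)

5533 = 6×797 + 751
797 = 1×751 + 46
751 = 16×46 + 15
46 = 3×15 + 1
15 = 15×1 + 0  (stop)
So 5533/797 = [6; 1, 16, 3, 15].

[6; 1, 16, 3, 15]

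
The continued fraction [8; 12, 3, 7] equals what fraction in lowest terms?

Using pₖ = aₖpₖ₋₁ + pₖ₋₂ and qₖ = aₖqₖ₋₁ + qₖ₋₂:
  k=0: a=8, p=8, q=1
  k=1: a=12, p=97, q=12
  k=2: a=3, p=299, q=37
  k=3: a=7, p=2190, q=271

2190/271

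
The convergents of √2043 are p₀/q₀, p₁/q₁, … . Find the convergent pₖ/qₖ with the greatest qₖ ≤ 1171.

√2043 = [45; 5, 90, …] (period length 2).
Convergents:
  p_0/q_0 = 45/1
  p_1/q_1 = 226/5
  p_2/q_2 = 20385/451
  p_3/q_3 = 102151/2260
q_2 = 451 ≤ 1171 < 2260 = q_3, so the answer is 20385/451.

20385/451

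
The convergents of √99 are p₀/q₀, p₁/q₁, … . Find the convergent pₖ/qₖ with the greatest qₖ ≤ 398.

3771/379

√99 = [9; 1, 18, …] (period length 2).
Convergents:
  p_0/q_0 = 9/1
  p_1/q_1 = 10/1
  p_2/q_2 = 189/19
  p_3/q_3 = 199/20
  p_4/q_4 = 3771/379
  p_5/q_5 = 3970/399
q_4 = 379 ≤ 398 < 399 = q_5, so the answer is 3771/379.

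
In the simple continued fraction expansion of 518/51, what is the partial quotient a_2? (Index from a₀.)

518 = 10·51 + 8   →  a_0 = 10
51 = 6·8 + 3   →  a_1 = 6
8 = 2·3 + 2   →  a_2 = 2

2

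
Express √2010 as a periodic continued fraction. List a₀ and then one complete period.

a₀ = ⌊√2010⌋ = 44.
With m₀=0, d₀=1 and mₖ₊₁ = dₖaₖ − mₖ, dₖ₊₁ = (n − mₖ₊₁²)/dₖ, aₖ₊₁ = ⌊(a₀+mₖ₊₁)/dₖ₊₁⌋:
  k=1: m=44, d=74, a=1
  k=2: m=30, d=15, a=4
  k=3: m=30, d=74, a=1
  k=4: m=44, d=1, a=88
d=1 and a=2a₀=88 at k=4, so the next step gives (m, d) = (44, 74) again — its k=1 value — and the period has length 4.

[44; 1, 4, 1, 88]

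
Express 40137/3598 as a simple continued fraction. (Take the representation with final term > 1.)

[11; 6, 2, 3, 2, 3, 2, 4]

40137 = 11·3598 + 559
3598 = 6·559 + 244
559 = 2·244 + 71
244 = 3·71 + 31
71 = 2·31 + 9
31 = 3·9 + 4
9 = 2·4 + 1
4 = 4·1 + 0  (stop)
So 40137/3598 = [11; 6, 2, 3, 2, 3, 2, 4].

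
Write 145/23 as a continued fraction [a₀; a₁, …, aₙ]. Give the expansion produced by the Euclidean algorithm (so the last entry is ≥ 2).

145 = 6×23 + 7
23 = 3×7 + 2
7 = 3×2 + 1
2 = 2×1 + 0  (stop)
So 145/23 = [6; 3, 3, 2].

[6; 3, 3, 2]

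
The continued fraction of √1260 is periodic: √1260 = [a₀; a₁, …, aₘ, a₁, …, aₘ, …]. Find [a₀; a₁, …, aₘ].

a₀ = ⌊√1260⌋ = 35.

[35; 2, 70]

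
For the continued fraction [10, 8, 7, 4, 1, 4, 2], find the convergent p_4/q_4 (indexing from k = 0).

2966/293

Using pₖ = aₖpₖ₋₁ + pₖ₋₂, qₖ = aₖqₖ₋₁ + qₖ₋₂ (with p₋₁=1, p₋₂=0, q₋₁=0, q₋₂=1):
  k=0: a=10, p=10, q=1
  k=1: a=8, p=81, q=8
  k=2: a=7, p=577, q=57
  k=3: a=4, p=2389, q=236
  k=4: a=1, p=2966, q=293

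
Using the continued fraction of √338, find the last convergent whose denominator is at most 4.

55/3

√338 = [18; 2, 1, 1, 2, 36, …] (period length 5).
Convergents:
  p_0/q_0 = 18/1
  p_1/q_1 = 37/2
  p_2/q_2 = 55/3
  p_3/q_3 = 92/5
q_2 = 3 ≤ 4 < 5 = q_3, so the answer is 55/3.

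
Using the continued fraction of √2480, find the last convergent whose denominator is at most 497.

24601/494

√2480 = [49; 1, 3, 1, 98, …] (period length 4).
Convergents:
  p_0/q_0 = 49/1
  p_1/q_1 = 50/1
  p_2/q_2 = 199/4
  p_3/q_3 = 249/5
  p_4/q_4 = 24601/494
  p_5/q_5 = 24850/499
q_4 = 494 ≤ 497 < 499 = q_5, so the answer is 24601/494.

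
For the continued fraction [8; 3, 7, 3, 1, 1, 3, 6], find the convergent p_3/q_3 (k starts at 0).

574/69

Using pₖ = aₖpₖ₋₁ + pₖ₋₂, qₖ = aₖqₖ₋₁ + qₖ₋₂ (with p₋₁=1, p₋₂=0, q₋₁=0, q₋₂=1):
  k=0: a=8, p=8, q=1
  k=1: a=3, p=25, q=3
  k=2: a=7, p=183, q=22
  k=3: a=3, p=574, q=69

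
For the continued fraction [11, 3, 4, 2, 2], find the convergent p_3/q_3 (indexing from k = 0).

Using pₖ = aₖpₖ₋₁ + pₖ₋₂, qₖ = aₖqₖ₋₁ + qₖ₋₂ (with p₋₁=1, p₋₂=0, q₋₁=0, q₋₂=1):
  k=0: a=11, p=11, q=1
  k=1: a=3, p=34, q=3
  k=2: a=4, p=147, q=13
  k=3: a=2, p=328, q=29

328/29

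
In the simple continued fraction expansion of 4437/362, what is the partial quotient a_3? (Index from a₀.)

4437 = 12·362 + 93   →  a_0 = 12
362 = 3·93 + 83   →  a_1 = 3
93 = 1·83 + 10   →  a_2 = 1
83 = 8·10 + 3   →  a_3 = 8

8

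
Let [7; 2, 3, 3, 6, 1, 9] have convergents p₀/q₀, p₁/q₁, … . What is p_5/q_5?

1249/168

Using pₖ = aₖpₖ₋₁ + pₖ₋₂, qₖ = aₖqₖ₋₁ + qₖ₋₂ (with p₋₁=1, p₋₂=0, q₋₁=0, q₋₂=1):
  k=0: a=7, p=7, q=1
  k=1: a=2, p=15, q=2
  k=2: a=3, p=52, q=7
  k=3: a=3, p=171, q=23
  k=4: a=6, p=1078, q=145
  k=5: a=1, p=1249, q=168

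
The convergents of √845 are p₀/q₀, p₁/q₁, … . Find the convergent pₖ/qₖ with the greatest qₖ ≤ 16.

√845 = [29; 14, 1, 1, 14, 58, …] (period length 5).
Convergents:
  p_0/q_0 = 29/1
  p_1/q_1 = 407/14
  p_2/q_2 = 436/15
  p_3/q_3 = 843/29
q_2 = 15 ≤ 16 < 29 = q_3, so the answer is 436/15.

436/15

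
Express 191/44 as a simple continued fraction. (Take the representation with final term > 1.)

[4; 2, 1, 14]

191 = 4*44 + 15
44 = 2*15 + 14
15 = 1*14 + 1
14 = 14*1 + 0  (stop)
So 191/44 = [4; 2, 1, 14].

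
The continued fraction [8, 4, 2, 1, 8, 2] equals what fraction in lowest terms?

Using pₖ = aₖpₖ₋₁ + pₖ₋₂ and qₖ = aₖqₖ₋₁ + qₖ₋₂:
  k=0: a=8, p=8, q=1
  k=1: a=4, p=33, q=4
  k=2: a=2, p=74, q=9
  k=3: a=1, p=107, q=13
  k=4: a=8, p=930, q=113
  k=5: a=2, p=1967, q=239

1967/239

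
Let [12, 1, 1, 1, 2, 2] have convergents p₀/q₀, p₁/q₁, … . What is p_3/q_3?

Using pₖ = aₖpₖ₋₁ + pₖ₋₂, qₖ = aₖqₖ₋₁ + qₖ₋₂ (with p₋₁=1, p₋₂=0, q₋₁=0, q₋₂=1):
  k=0: a=12, p=12, q=1
  k=1: a=1, p=13, q=1
  k=2: a=1, p=25, q=2
  k=3: a=1, p=38, q=3

38/3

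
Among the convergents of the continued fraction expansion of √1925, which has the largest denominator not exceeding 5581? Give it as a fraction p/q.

215557/4913

√1925 = [43; 1, 6, 1, 86, …] (period length 4).
Convergents:
  p_0/q_0 = 43/1
  p_1/q_1 = 44/1
  p_2/q_2 = 307/7
  p_3/q_3 = 351/8
  p_4/q_4 = 30493/695
  p_5/q_5 = 30844/703
  p_6/q_6 = 215557/4913
  p_7/q_7 = 246401/5616
q_6 = 4913 ≤ 5581 < 5616 = q_7, so the answer is 215557/4913.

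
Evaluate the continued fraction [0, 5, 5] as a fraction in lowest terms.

Fold from the inside: start with 5/1.
  5 + 1/5 = 26/5
  0 + 5/26 = 5/26

5/26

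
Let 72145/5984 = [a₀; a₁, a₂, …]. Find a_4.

9

72145 = 12·5984 + 337   →  a_0 = 12
5984 = 17·337 + 255   →  a_1 = 17
337 = 1·255 + 82   →  a_2 = 1
255 = 3·82 + 9   →  a_3 = 3
82 = 9·9 + 1   →  a_4 = 9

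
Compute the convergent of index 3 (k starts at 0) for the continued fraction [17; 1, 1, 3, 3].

123/7

Using pₖ = aₖpₖ₋₁ + pₖ₋₂, qₖ = aₖqₖ₋₁ + qₖ₋₂ (with p₋₁=1, p₋₂=0, q₋₁=0, q₋₂=1):
  k=0: a=17, p=17, q=1
  k=1: a=1, p=18, q=1
  k=2: a=1, p=35, q=2
  k=3: a=3, p=123, q=7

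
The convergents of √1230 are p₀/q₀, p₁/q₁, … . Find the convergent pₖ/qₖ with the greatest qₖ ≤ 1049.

√1230 = [35; 14, 70, …] (period length 2).
Convergents:
  p_0/q_0 = 35/1
  p_1/q_1 = 491/14
  p_2/q_2 = 34405/981
  p_3/q_3 = 482161/13748
q_2 = 981 ≤ 1049 < 13748 = q_3, so the answer is 34405/981.

34405/981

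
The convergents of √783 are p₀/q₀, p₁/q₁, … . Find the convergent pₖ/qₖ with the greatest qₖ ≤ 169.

√783 = [27; 1, 54, …] (period length 2).
Convergents:
  p_0/q_0 = 27/1
  p_1/q_1 = 28/1
  p_2/q_2 = 1539/55
  p_3/q_3 = 1567/56
  p_4/q_4 = 86157/3079
q_3 = 56 ≤ 169 < 3079 = q_4, so the answer is 1567/56.

1567/56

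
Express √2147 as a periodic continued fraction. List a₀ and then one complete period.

a₀ = ⌊√2147⌋ = 46.

[46; 2, 1, 45, 1, 2, 92]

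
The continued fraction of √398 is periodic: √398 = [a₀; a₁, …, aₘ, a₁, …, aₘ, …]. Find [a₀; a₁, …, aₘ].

a₀ = ⌊√398⌋ = 19.

[19; 1, 18, 1, 38]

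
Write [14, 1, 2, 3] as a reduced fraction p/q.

147/10

Fold from the inside: start with 3/1.
  2 + 1/3 = 7/3
  1 + 3/7 = 10/7
  14 + 7/10 = 147/10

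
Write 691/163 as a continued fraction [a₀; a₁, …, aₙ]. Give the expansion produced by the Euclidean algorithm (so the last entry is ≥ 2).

691 = 4*163 + 39
163 = 4*39 + 7
39 = 5*7 + 4
7 = 1*4 + 3
4 = 1*3 + 1
3 = 3*1 + 0  (stop)
So 691/163 = [4; 4, 5, 1, 1, 3].

[4; 4, 5, 1, 1, 3]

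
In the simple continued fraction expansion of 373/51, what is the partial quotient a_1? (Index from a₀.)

373 = 7·51 + 16   →  a_0 = 7
51 = 3·16 + 3   →  a_1 = 3

3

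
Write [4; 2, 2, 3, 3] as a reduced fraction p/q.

247/56

Fold from the inside: start with 3/1.
  3 + 1/3 = 10/3
  2 + 3/10 = 23/10
  2 + 10/23 = 56/23
  4 + 23/56 = 247/56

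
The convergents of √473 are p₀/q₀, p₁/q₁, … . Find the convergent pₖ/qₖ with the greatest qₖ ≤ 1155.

√473 = [21; 1, 2, 1, 42, …] (period length 4).
Convergents:
  p_0/q_0 = 21/1
  p_1/q_1 = 22/1
  p_2/q_2 = 65/3
  p_3/q_3 = 87/4
  p_4/q_4 = 3719/171
  p_5/q_5 = 3806/175
  p_6/q_6 = 11331/521
  p_7/q_7 = 15137/696
  p_8/q_8 = 647085/29753
q_7 = 696 ≤ 1155 < 29753 = q_8, so the answer is 15137/696.

15137/696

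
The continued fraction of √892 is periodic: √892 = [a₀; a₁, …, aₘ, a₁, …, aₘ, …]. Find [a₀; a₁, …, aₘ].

a₀ = ⌊√892⌋ = 29.
With m₀=0, d₀=1 and mₖ₊₁ = dₖaₖ − mₖ, dₖ₊₁ = (n − mₖ₊₁²)/dₖ, aₖ₊₁ = ⌊(a₀+mₖ₊₁)/dₖ₊₁⌋:
  k=1: m=29, d=51, a=1
  k=2: m=22, d=8, a=6
  k=3: m=26, d=27, a=2
  k=4: m=28, d=4, a=14
  k=5: m=28, d=27, a=2
  k=6: m=26, d=8, a=6
  k=7: m=22, d=51, a=1
  k=8: m=29, d=1, a=58
d=1 and a=2a₀=58 at k=8, so the next step gives (m, d) = (29, 51) again — its k=1 value — and the period has length 8.

[29; 1, 6, 2, 14, 2, 6, 1, 58]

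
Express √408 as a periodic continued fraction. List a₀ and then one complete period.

[20; 5, 40]

a₀ = ⌊√408⌋ = 20.
With m₀=0, d₀=1 and mₖ₊₁ = dₖaₖ − mₖ, dₖ₊₁ = (n − mₖ₊₁²)/dₖ, aₖ₊₁ = ⌊(a₀+mₖ₊₁)/dₖ₊₁⌋:
  k=1: m=20, d=8, a=5
  k=2: m=20, d=1, a=40
d=1 and a=2a₀=40 at k=2, so the next step gives (m, d) = (20, 8) again — its k=1 value — and the period has length 2.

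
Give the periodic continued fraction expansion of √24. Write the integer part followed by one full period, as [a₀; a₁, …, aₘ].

[4; 1, 8]

a₀ = ⌊√24⌋ = 4.
With m₀=0, d₀=1 and mₖ₊₁ = dₖaₖ − mₖ, dₖ₊₁ = (n − mₖ₊₁²)/dₖ, aₖ₊₁ = ⌊(a₀+mₖ₊₁)/dₖ₊₁⌋:
  k=1: m=4, d=8, a=1
  k=2: m=4, d=1, a=8
d=1 and a=2a₀=8 at k=2, so the next step gives (m, d) = (4, 8) again — its k=1 value — and the period has length 2.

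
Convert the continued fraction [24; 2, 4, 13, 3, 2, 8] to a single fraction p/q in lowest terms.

Using pₖ = aₖpₖ₋₁ + pₖ₋₂ and qₖ = aₖqₖ₋₁ + qₖ₋₂:
  k=0: a=24, p=24, q=1
  k=1: a=2, p=49, q=2
  k=2: a=4, p=220, q=9
  k=3: a=13, p=2909, q=119
  k=4: a=3, p=8947, q=366
  k=5: a=2, p=20803, q=851
  k=6: a=8, p=175371, q=7174

175371/7174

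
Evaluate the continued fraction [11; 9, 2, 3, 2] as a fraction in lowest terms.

1677/151

Using pₖ = aₖpₖ₋₁ + pₖ₋₂ and qₖ = aₖqₖ₋₁ + qₖ₋₂:
  k=0: a=11, p=11, q=1
  k=1: a=9, p=100, q=9
  k=2: a=2, p=211, q=19
  k=3: a=3, p=733, q=66
  k=4: a=2, p=1677, q=151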